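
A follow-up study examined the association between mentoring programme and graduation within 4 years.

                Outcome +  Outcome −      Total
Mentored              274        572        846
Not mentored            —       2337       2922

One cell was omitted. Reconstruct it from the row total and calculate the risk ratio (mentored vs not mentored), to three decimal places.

1.618

The missing cell is in the unexposed row: 2922 − 2337 = 585.
So a = 274, b = 572, c = 585, d = 2337.
RR = [a/(a+b)] / [c/(c+d)] = (274/846) / (585/2922) = 0.32388/0.20021 = 1.61772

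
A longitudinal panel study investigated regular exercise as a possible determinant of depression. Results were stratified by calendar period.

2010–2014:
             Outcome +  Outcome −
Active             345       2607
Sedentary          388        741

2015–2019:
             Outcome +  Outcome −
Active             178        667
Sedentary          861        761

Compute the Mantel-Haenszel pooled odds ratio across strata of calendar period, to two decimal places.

0.24

OR_MH = Σ(aᵢdᵢ/nᵢ) / Σ(bᵢcᵢ/nᵢ), where nᵢ is the stratum total.
Stratum 1 (2010–2014): n = 4081; a·d/n = 345·741/4081 = 62.6427; b·c/n = 2607·388/4081 = 247.8598
Stratum 2 (2015–2019): n = 2467; a·d/n = 178·761/2467 = 54.9080; b·c/n = 667·861/2467 = 232.7876
OR_MH = (62.6427 + 54.9080) / (247.8598 + 232.7876) = 117.5507 / 480.6474 = 0.24457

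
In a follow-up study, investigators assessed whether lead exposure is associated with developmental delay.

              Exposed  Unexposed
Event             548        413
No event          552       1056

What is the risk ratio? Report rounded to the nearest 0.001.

1.772

Reading the table with exposure as columns: a = 548 (Exposed, case), b = 552 (Exposed, non-case), c = 413 (Unexposed, case), d = 1056.
Risk in exposed = 548/1100 = 0.49818; risk in unexposed = 413/1469 = 0.28114.
RR = 0.49818 / 0.28114 = 1.77198
The risk among the exposed is 1.77 times that among the unexposed.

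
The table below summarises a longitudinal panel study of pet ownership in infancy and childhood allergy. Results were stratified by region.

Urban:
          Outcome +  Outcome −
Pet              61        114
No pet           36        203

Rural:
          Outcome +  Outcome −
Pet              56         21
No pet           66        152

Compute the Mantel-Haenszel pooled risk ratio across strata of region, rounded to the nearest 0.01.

2.36

RR_MH = Σ(aᵢ·n₀ᵢ/nᵢ) / Σ(cᵢ·n₁ᵢ/nᵢ), with n₁ᵢ = aᵢ+bᵢ (exposed), n₀ᵢ = cᵢ+dᵢ (unexposed), nᵢ = n₁ᵢ+n₀ᵢ.
Stratum 1 (Urban): n₁ = 175, n₀ = 239, n = 414; a·n₀/n = 61·239/414 = 35.2150; c·n₁/n = 36·175/414 = 15.2174
Stratum 2 (Rural): n₁ = 77, n₀ = 218, n = 295; a·n₀/n = 56·218/295 = 41.3831; c·n₁/n = 66·77/295 = 17.2271
RR_MH = (35.2150 + 41.3831) / (15.2174 + 17.2271) = 76.5980 / 32.4445 = 2.36089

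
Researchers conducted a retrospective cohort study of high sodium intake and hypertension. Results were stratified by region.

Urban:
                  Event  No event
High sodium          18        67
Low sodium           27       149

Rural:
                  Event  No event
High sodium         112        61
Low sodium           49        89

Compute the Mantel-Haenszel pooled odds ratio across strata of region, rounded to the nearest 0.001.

OR_MH = Σ(aᵢdᵢ/nᵢ) / Σ(bᵢcᵢ/nᵢ), where nᵢ is the stratum total.
Stratum 1 (Urban): n = 261; a·d/n = 18·149/261 = 10.2759; b·c/n = 67·27/261 = 6.9310
Stratum 2 (Rural): n = 311; a·d/n = 112·89/311 = 32.0514; b·c/n = 61·49/311 = 9.6109
OR_MH = (10.2759 + 32.0514) / (6.9310 + 9.6109) = 42.3273 / 16.5420 = 2.55878

2.559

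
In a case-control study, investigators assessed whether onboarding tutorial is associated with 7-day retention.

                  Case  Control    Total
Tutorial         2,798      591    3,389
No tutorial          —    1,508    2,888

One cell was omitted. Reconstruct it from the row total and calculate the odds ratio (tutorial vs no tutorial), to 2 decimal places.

5.17

The missing cell is in the unexposed row: 2888 − 1508 = 1380.
So a = 2798, b = 591, c = 1380, d = 1508.
OR = (a·d)/(b·c) = (2798 × 1508) / (591 × 1380) = 4219384 / 815580 = 5.17348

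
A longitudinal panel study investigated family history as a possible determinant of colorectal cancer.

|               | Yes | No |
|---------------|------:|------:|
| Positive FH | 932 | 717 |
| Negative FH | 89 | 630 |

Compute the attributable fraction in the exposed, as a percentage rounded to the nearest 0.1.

78.1

Cells: a = 932, b = 717, c = 89, d = 630.
Risk in exposed = 932/1649 = 0.56519; risk in unexposed = 89/719 = 0.12378.
RR = 0.56519/0.12378 = 4.56598
AR% = (RR − 1)/RR × 100 = (4.56598 − 1)/4.56598 × 100 = 78.0989%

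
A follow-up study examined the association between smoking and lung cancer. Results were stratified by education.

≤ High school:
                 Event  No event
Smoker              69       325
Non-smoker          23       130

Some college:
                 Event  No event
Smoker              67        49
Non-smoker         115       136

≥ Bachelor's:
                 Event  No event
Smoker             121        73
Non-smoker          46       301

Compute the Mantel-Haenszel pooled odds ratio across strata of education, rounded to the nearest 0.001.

3.081

OR_MH = Σ(aᵢdᵢ/nᵢ) / Σ(bᵢcᵢ/nᵢ), where nᵢ is the stratum total.
Stratum 1 (≤ High school): n = 547; a·d/n = 69·130/547 = 16.3985; b·c/n = 325·23/547 = 13.6654
Stratum 2 (Some college): n = 367; a·d/n = 67·136/367 = 24.8283; b·c/n = 49·115/367 = 15.3542
Stratum 3 (≥ Bachelor's): n = 541; a·d/n = 121·301/541 = 67.3216; b·c/n = 73·46/541 = 6.2070
OR_MH = (16.3985 + 24.8283 + 67.3216) / (13.6654 + 15.3542 + 6.2070) = 108.5485 / 35.2267 = 3.08143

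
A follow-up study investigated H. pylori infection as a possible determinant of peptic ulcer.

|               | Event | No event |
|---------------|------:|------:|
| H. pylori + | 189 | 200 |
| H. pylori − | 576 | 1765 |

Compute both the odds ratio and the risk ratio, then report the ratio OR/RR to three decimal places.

1.466

Cells: a = 189, b = 200, c = 576, d = 1765.
OR = (189·1765)/(200·576) = 333585/115200 = 2.89570
Risk in exposed = 189/389 = 0.48586; risk in unexposed = 576/2341 = 0.24605; RR = 1.97465
OR/RR = 2.89570 / 1.97465 = 1.46644
The outcome is not rare, so the OR lies further from 1 than the RR.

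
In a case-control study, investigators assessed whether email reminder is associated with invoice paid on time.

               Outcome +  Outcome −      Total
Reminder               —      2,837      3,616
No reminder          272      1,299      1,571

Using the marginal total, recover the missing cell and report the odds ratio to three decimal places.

1.311

The missing cell is in the exposed row: 3616 − 2837 = 779.
So a = 779, b = 2837, c = 272, d = 1299.
OR = (a·d)/(b·c) = (779 × 1299) / (2837 × 272) = 1011921 / 771664 = 1.31135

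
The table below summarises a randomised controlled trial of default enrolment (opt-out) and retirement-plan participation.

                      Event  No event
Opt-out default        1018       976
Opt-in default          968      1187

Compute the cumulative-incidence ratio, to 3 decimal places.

1.137

Cells: a = 1018, b = 976, c = 968, d = 1187.
Risk in exposed = 1018/1994 = 0.51053; risk in unexposed = 968/2155 = 0.44919.
RR = 0.51053 / 0.44919 = 1.13657
The risk among the exposed is 1.14 times that among the unexposed.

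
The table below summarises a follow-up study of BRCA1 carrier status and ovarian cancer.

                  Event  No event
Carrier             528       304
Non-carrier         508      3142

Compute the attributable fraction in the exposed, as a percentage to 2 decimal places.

Cells: a = 528, b = 304, c = 508, d = 3142.
Risk in exposed = 528/832 = 0.63462; risk in unexposed = 508/3650 = 0.13918.
RR = 0.63462/0.13918 = 4.55974
AR% = (RR − 1)/RR × 100 = (4.55974 − 1)/4.55974 × 100 = 78.0689%

78.07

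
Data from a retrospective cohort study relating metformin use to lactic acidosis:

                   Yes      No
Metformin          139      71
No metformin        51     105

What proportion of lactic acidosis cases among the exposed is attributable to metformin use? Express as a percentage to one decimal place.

Cells: a = 139, b = 71, c = 51, d = 105.
Risk in exposed = 139/210 = 0.66190; risk in unexposed = 51/156 = 0.32692.
RR = 0.66190/0.32692 = 2.02465
AR% = (RR − 1)/RR × 100 = (2.02465 − 1)/2.02465 × 100 = 50.6087%

50.6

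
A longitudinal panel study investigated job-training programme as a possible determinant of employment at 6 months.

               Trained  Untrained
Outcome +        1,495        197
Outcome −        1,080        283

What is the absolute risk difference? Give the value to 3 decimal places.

0.170

Reading the table with exposure as columns: a = 1495 (Trained, case), b = 1080 (Trained, non-case), c = 197 (Untrained, case), d = 283.
Risk in exposed = 1495/2575 = 0.580583; risk in unexposed = 197/480 = 0.410417.
Risk difference = 0.580583 − 0.410417 = 0.170166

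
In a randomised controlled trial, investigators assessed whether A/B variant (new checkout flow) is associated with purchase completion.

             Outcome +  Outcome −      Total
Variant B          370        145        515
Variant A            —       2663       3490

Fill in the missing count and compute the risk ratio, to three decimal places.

3.032

The missing cell is in the unexposed row: 3490 − 2663 = 827.
So a = 370, b = 145, c = 827, d = 2663.
RR = [a/(a+b)] / [c/(c+d)] = (370/515) / (827/3490) = 0.71845/0.23696 = 3.03190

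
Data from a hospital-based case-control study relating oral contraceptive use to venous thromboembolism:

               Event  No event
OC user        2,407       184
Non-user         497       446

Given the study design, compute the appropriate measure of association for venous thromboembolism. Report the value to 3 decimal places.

11.739

Cells: a = 2407, b = 184, c = 497, d = 446.
This is a hospital-based case-control study: participants were sampled on outcome status, so risks in the source population cannot be estimated directly — relative risk is not valid here. The odds ratio is the appropriate measure.
OR = (a·d)/(b·c) = (2407 × 446) / (184 × 497) = 1073522 / 91448 = 11.73915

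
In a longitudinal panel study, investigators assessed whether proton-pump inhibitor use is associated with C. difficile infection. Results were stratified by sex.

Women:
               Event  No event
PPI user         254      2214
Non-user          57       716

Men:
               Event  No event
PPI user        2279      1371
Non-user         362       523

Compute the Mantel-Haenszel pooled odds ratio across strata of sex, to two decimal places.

2.15

OR_MH = Σ(aᵢdᵢ/nᵢ) / Σ(bᵢcᵢ/nᵢ), where nᵢ is the stratum total.
Stratum 1 (Women): n = 3241; a·d/n = 254·716/3241 = 56.1135; b·c/n = 2214·57/3241 = 38.9380
Stratum 2 (Men): n = 4535; a·d/n = 2279·523/4535 = 262.8262; b·c/n = 1371·362/4535 = 109.4381
OR_MH = (56.1135 + 262.8262) / (38.9380 + 109.4381) = 318.9398 / 148.3761 = 2.14954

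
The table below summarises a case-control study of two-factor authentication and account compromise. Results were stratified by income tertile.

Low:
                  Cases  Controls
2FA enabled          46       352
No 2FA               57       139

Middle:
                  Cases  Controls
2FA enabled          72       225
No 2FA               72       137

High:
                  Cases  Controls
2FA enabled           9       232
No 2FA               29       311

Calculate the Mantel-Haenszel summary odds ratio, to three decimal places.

OR_MH = Σ(aᵢdᵢ/nᵢ) / Σ(bᵢcᵢ/nᵢ), where nᵢ is the stratum total.
Stratum 1 (Low): n = 594; a·d/n = 46·139/594 = 10.7643; b·c/n = 352·57/594 = 33.7778
Stratum 2 (Middle): n = 506; a·d/n = 72·137/506 = 19.4941; b·c/n = 225·72/506 = 32.0158
Stratum 3 (High): n = 581; a·d/n = 9·311/581 = 4.8176; b·c/n = 232·29/581 = 11.5800
OR_MH = (10.7643 + 19.4941 + 4.8176) / (33.7778 + 32.0158 + 11.5800) = 35.0759 / 77.3736 = 0.45333

0.453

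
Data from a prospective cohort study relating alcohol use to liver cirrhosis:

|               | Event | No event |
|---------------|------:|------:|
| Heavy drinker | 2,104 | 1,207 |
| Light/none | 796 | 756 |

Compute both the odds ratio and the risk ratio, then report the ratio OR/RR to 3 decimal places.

1.336

Cells: a = 2104, b = 1207, c = 796, d = 756.
OR = (2104·756)/(1207·796) = 1590624/960772 = 1.65557
Risk in exposed = 2104/3311 = 0.63546; risk in unexposed = 796/1552 = 0.51289; RR = 1.23898
OR/RR = 1.65557 / 1.23898 = 1.33623
The outcome is not rare, so the OR lies further from 1 than the RR.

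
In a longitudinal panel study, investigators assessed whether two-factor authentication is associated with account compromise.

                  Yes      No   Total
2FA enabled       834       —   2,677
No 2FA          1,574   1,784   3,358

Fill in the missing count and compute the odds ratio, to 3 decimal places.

0.513

The missing cell is in the exposed row: 2677 − 834 = 1843.
So a = 834, b = 1843, c = 1574, d = 1784.
OR = (a·d)/(b·c) = (834 × 1784) / (1843 × 1574) = 1487856 / 2900882 = 0.51290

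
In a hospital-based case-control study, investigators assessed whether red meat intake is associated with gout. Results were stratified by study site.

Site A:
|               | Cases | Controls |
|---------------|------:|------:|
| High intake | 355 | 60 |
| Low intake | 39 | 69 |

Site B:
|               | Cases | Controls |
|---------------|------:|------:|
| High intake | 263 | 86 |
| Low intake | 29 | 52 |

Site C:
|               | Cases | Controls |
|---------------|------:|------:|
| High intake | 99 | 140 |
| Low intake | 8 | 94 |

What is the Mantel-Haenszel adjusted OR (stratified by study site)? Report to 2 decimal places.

7.81

OR_MH = Σ(aᵢdᵢ/nᵢ) / Σ(bᵢcᵢ/nᵢ), where nᵢ is the stratum total.
Stratum 1 (Site A): n = 523; a·d/n = 355·69/523 = 46.8356; b·c/n = 60·39/523 = 4.4742
Stratum 2 (Site B): n = 430; a·d/n = 263·52/430 = 31.8047; b·c/n = 86·29/430 = 5.8000
Stratum 3 (Site C): n = 341; a·d/n = 99·94/341 = 27.2903; b·c/n = 140·8/341 = 3.2845
OR_MH = (46.8356 + 31.8047 + 27.2903) / (4.4742 + 5.8000 + 3.2845) = 105.9305 / 13.5586 = 7.81277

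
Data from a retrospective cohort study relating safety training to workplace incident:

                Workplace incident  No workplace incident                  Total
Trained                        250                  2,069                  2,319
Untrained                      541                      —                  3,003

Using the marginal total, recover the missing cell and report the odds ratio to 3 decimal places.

0.550

The missing cell is in the unexposed row: 3003 − 541 = 2462.
So a = 250, b = 2069, c = 541, d = 2462.
OR = (a·d)/(b·c) = (250 × 2462) / (2069 × 541) = 615500 / 1119329 = 0.54988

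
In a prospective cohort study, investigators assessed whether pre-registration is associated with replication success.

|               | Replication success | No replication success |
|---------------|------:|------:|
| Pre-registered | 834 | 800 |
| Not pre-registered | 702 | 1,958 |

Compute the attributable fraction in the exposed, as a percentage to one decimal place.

Cells: a = 834, b = 800, c = 702, d = 1958.
Risk in exposed = 834/1634 = 0.51040; risk in unexposed = 702/2660 = 0.26391.
RR = 0.51040/0.26391 = 1.93401
AR% = (RR − 1)/RR × 100 = (1.93401 − 1)/1.93401 × 100 = 48.2939%

48.3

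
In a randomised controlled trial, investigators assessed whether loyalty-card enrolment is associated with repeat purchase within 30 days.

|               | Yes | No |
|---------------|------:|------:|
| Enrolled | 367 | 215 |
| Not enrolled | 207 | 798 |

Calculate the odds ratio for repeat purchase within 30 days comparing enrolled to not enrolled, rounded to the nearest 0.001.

Cells: a = 367, b = 215, c = 207, d = 798.
OR = (a·d)/(b·c) = (367 × 798) / (215 × 207) = 292866 / 44505 = 6.58052
The odds of repeat purchase within 30 days are about 6.58 times as high in the enrolled group.

6.581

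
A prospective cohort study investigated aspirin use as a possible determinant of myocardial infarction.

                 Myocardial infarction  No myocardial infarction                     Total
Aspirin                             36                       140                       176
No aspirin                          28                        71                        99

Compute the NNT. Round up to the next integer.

Risk in treated group = 36/176 = 0.20455; risk in control = 28/99 = 0.28283.
Absolute risk reduction = 0.28283 − 0.20455 = 0.07828
NNT = 1 / ARR = 1 / 0.07828 = 12.774 → round up → 13

13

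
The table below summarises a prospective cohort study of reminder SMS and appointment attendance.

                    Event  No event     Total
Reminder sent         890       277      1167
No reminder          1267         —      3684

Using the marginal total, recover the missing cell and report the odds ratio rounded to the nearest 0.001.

6.129

The missing cell is in the unexposed row: 3684 − 1267 = 2417.
So a = 890, b = 277, c = 1267, d = 2417.
OR = (a·d)/(b·c) = (890 × 2417) / (277 × 1267) = 2151130 / 350959 = 6.12929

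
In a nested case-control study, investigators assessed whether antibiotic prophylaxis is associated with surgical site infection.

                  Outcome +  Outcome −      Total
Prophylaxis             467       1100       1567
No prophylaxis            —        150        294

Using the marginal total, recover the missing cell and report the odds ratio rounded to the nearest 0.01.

The missing cell is in the unexposed row: 294 − 150 = 144.
So a = 467, b = 1100, c = 144, d = 150.
OR = (a·d)/(b·c) = (467 × 150) / (1100 × 144) = 70050 / 158400 = 0.44223

0.44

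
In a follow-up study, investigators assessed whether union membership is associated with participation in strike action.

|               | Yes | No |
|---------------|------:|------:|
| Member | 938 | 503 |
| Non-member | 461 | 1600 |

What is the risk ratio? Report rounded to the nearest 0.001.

Cells: a = 938, b = 503, c = 461, d = 1600.
Risk in exposed = 938/1441 = 0.65094; risk in unexposed = 461/2061 = 0.22368.
RR = 0.65094 / 0.22368 = 2.91015
The risk among the exposed is 2.91 times that among the unexposed.

2.910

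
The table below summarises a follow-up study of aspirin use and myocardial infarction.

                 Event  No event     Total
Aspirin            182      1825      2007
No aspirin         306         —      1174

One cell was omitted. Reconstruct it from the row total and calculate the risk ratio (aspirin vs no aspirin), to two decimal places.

The missing cell is in the unexposed row: 1174 − 306 = 868.
So a = 182, b = 1825, c = 306, d = 868.
RR = [a/(a+b)] / [c/(c+d)] = (182/2007) / (306/1174) = 0.09068/0.26065 = 0.34791

0.35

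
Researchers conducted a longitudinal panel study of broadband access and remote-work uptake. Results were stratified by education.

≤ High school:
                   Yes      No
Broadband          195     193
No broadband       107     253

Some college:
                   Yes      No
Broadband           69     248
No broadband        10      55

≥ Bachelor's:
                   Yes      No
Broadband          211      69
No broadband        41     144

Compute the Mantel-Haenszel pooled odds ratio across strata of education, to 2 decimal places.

OR_MH = Σ(aᵢdᵢ/nᵢ) / Σ(bᵢcᵢ/nᵢ), where nᵢ is the stratum total.
Stratum 1 (≤ High school): n = 748; a·d/n = 195·253/748 = 65.9559; b·c/n = 193·107/748 = 27.6083
Stratum 2 (Some college): n = 382; a·d/n = 69·55/382 = 9.9346; b·c/n = 248·10/382 = 6.4921
Stratum 3 (≥ Bachelor's): n = 465; a·d/n = 211·144/465 = 65.3419; b·c/n = 69·41/465 = 6.0839
OR_MH = (65.9559 + 9.9346 + 65.3419) / (27.6083 + 6.4921 + 6.0839) = 141.2324 / 40.1843 = 3.51462

3.51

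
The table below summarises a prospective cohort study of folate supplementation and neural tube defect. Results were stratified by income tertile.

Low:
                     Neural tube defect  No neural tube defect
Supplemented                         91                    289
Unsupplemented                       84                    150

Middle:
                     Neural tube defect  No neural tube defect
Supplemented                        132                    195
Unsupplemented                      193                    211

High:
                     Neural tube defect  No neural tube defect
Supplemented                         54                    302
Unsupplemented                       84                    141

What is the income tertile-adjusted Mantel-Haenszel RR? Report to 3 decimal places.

0.677

RR_MH = Σ(aᵢ·n₀ᵢ/nᵢ) / Σ(cᵢ·n₁ᵢ/nᵢ), with n₁ᵢ = aᵢ+bᵢ (exposed), n₀ᵢ = cᵢ+dᵢ (unexposed), nᵢ = n₁ᵢ+n₀ᵢ.
Stratum 1 (Low): n₁ = 380, n₀ = 234, n = 614; a·n₀/n = 91·234/614 = 34.6808; c·n₁/n = 84·380/614 = 51.9870
Stratum 2 (Middle): n₁ = 327, n₀ = 404, n = 731; a·n₀/n = 132·404/731 = 72.9521; c·n₁/n = 193·327/731 = 86.3352
Stratum 3 (High): n₁ = 356, n₀ = 225, n = 581; a·n₀/n = 54·225/581 = 20.9122; c·n₁/n = 84·356/581 = 51.4699
RR_MH = (34.6808 + 72.9521 + 20.9122) / (51.9870 + 86.3352 + 51.4699) = 128.5451 / 189.7920 = 0.67729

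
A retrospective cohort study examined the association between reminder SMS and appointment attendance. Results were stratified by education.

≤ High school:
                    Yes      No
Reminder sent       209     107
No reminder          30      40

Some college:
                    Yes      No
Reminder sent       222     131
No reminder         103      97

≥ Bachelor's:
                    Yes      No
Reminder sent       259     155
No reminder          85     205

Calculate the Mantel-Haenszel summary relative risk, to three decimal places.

RR_MH = Σ(aᵢ·n₀ᵢ/nᵢ) / Σ(cᵢ·n₁ᵢ/nᵢ), with n₁ᵢ = aᵢ+bᵢ (exposed), n₀ᵢ = cᵢ+dᵢ (unexposed), nᵢ = n₁ᵢ+n₀ᵢ.
Stratum 1 (≤ High school): n₁ = 316, n₀ = 70, n = 386; a·n₀/n = 209·70/386 = 37.9016; c·n₁/n = 30·316/386 = 24.5596
Stratum 2 (Some college): n₁ = 353, n₀ = 200, n = 553; a·n₀/n = 222·200/553 = 80.2893; c·n₁/n = 103·353/553 = 65.7486
Stratum 3 (≥ Bachelor's): n₁ = 414, n₀ = 290, n = 704; a·n₀/n = 259·290/704 = 106.6903; c·n₁/n = 85·414/704 = 49.9858
RR_MH = (37.9016 + 80.2893 + 106.6903) / (24.5596 + 65.7486 + 49.9858) = 224.8812 / 140.2940 = 1.60293

1.603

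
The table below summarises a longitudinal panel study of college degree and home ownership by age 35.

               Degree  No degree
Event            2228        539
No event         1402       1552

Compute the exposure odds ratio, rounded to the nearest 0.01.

Reading the table with exposure as columns: a = 2228 (Degree, case), b = 1402 (Degree, non-case), c = 539 (No degree, case), d = 1552.
OR = (a·d)/(b·c) = (2228 × 1552) / (1402 × 539) = 3457856 / 755678 = 4.57583
The odds of home ownership by age 35 are about 4.58 times as high in the degree group.

4.58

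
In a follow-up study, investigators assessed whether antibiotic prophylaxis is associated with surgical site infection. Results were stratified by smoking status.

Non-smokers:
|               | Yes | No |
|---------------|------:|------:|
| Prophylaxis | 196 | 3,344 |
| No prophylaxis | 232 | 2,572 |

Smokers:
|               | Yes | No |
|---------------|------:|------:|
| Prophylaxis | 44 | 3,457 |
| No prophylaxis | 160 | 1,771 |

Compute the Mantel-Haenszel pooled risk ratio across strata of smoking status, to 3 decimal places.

0.440

RR_MH = Σ(aᵢ·n₀ᵢ/nᵢ) / Σ(cᵢ·n₁ᵢ/nᵢ), with n₁ᵢ = aᵢ+bᵢ (exposed), n₀ᵢ = cᵢ+dᵢ (unexposed), nᵢ = n₁ᵢ+n₀ᵢ.
Stratum 1 (Non-smokers): n₁ = 3540, n₀ = 2804, n = 6344; a·n₀/n = 196·2804/6344 = 86.6305; c·n₁/n = 232·3540/6344 = 129.4578
Stratum 2 (Smokers): n₁ = 3501, n₀ = 1931, n = 5432; a·n₀/n = 44·1931/5432 = 15.6414; c·n₁/n = 160·3501/5432 = 103.1222
RR_MH = (86.6305 + 15.6414) / (129.4578 + 103.1222) = 102.2719 / 232.5800 = 0.43973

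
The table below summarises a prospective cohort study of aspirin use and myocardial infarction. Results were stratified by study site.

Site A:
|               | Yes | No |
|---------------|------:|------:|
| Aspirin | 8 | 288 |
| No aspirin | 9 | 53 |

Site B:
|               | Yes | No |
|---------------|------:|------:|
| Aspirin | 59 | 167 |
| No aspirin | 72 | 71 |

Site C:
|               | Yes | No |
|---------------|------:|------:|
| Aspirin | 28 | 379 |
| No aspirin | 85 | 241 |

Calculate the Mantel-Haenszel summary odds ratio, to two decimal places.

OR_MH = Σ(aᵢdᵢ/nᵢ) / Σ(bᵢcᵢ/nᵢ), where nᵢ is the stratum total.
Stratum 1 (Site A): n = 358; a·d/n = 8·53/358 = 1.1844; b·c/n = 288·9/358 = 7.2402
Stratum 2 (Site B): n = 369; a·d/n = 59·71/369 = 11.3523; b·c/n = 167·72/369 = 32.5854
Stratum 3 (Site C): n = 733; a·d/n = 28·241/733 = 9.2060; b·c/n = 379·85/733 = 43.9495
OR_MH = (1.1844 + 11.3523 + 9.2060) / (7.2402 + 32.5854 + 43.9495) = 21.7427 / 83.7751 = 0.25954

0.26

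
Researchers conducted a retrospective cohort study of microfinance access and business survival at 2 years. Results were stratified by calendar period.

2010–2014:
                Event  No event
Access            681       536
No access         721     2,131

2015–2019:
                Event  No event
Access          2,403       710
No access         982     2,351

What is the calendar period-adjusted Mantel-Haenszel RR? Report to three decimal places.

RR_MH = Σ(aᵢ·n₀ᵢ/nᵢ) / Σ(cᵢ·n₁ᵢ/nᵢ), with n₁ᵢ = aᵢ+bᵢ (exposed), n₀ᵢ = cᵢ+dᵢ (unexposed), nᵢ = n₁ᵢ+n₀ᵢ.
Stratum 1 (2010–2014): n₁ = 1217, n₀ = 2852, n = 4069; a·n₀/n = 681·2852/4069 = 477.3192; c·n₁/n = 721·1217/4069 = 215.6444
Stratum 2 (2015–2019): n₁ = 3113, n₀ = 3333, n = 6446; a·n₀/n = 2403·3333/6446 = 1242.5068; c·n₁/n = 982·3113/6446 = 474.2423
RR_MH = (477.3192 + 1242.5068) / (215.6444 + 474.2423) = 1719.8261 / 689.8867 = 2.49291

2.493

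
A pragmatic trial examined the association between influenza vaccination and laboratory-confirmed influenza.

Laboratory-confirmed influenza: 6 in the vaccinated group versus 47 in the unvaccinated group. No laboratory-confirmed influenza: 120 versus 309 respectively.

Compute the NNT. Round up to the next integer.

Risk in treated group = 6/126 = 0.04762; risk in control = 47/356 = 0.13202.
Absolute risk reduction = 0.13202 − 0.04762 = 0.08440
NNT = 1 / ARR = 1 / 0.08440 = 11.848 → round up → 12

12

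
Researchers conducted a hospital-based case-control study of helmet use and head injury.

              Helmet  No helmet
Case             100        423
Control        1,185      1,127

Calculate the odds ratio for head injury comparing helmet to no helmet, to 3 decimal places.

0.225

Reading the table with exposure as columns: a = 100 (Helmet, case), b = 1185 (Helmet, non-case), c = 423 (No helmet, case), d = 1127.
OR = (a·d)/(b·c) = (100 × 1127) / (1185 × 423) = 112700 / 501255 = 0.22484
Exposure is associated with lower odds of head injury (OR = 0.22 < 1).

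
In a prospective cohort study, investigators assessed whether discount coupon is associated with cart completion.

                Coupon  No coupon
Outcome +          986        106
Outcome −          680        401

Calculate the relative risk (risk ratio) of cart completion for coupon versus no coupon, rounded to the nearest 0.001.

Reading the table with exposure as columns: a = 986 (Coupon, case), b = 680 (Coupon, non-case), c = 106 (No coupon, case), d = 401.
Risk in exposed = 986/1666 = 0.59184; risk in unexposed = 106/507 = 0.20907.
RR = 0.59184 / 0.20907 = 2.83077
The risk among the exposed is 2.83 times that among the unexposed.

2.831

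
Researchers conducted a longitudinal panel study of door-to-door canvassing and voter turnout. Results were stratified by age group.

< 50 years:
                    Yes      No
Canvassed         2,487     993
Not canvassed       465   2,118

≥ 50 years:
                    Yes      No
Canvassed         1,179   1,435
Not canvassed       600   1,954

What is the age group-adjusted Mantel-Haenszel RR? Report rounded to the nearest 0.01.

RR_MH = Σ(aᵢ·n₀ᵢ/nᵢ) / Σ(cᵢ·n₁ᵢ/nᵢ), with n₁ᵢ = aᵢ+bᵢ (exposed), n₀ᵢ = cᵢ+dᵢ (unexposed), nᵢ = n₁ᵢ+n₀ᵢ.
Stratum 1 (< 50 years): n₁ = 3480, n₀ = 2583, n = 6063; a·n₀/n = 2487·2583/6063 = 1059.5285; c·n₁/n = 465·3480/6063 = 266.8976
Stratum 2 (≥ 50 years): n₁ = 2614, n₀ = 2554, n = 5168; a·n₀/n = 1179·2554/5168 = 582.6560; c·n₁/n = 600·2614/5168 = 303.4830
RR_MH = (1059.5285 + 582.6560) / (266.8976 + 303.4830) = 1642.1844 / 570.3805 = 2.87910

2.88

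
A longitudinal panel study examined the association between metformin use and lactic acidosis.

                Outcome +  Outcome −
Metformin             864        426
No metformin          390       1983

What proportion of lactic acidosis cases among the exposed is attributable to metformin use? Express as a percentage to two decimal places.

75.46

Cells: a = 864, b = 426, c = 390, d = 1983.
Risk in exposed = 864/1290 = 0.66977; risk in unexposed = 390/2373 = 0.16435.
RR = 0.66977/0.16435 = 4.07528
AR% = (RR − 1)/RR × 100 = (4.07528 − 1)/4.07528 × 100 = 75.4618%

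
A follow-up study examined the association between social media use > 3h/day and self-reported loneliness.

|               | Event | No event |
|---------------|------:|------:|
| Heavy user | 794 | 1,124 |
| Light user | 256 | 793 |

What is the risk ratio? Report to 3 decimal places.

1.696

Cells: a = 794, b = 1124, c = 256, d = 793.
Risk in exposed = 794/1918 = 0.41397; risk in unexposed = 256/1049 = 0.24404.
RR = 0.41397 / 0.24404 = 1.69632
The risk among the exposed is 1.70 times that among the unexposed.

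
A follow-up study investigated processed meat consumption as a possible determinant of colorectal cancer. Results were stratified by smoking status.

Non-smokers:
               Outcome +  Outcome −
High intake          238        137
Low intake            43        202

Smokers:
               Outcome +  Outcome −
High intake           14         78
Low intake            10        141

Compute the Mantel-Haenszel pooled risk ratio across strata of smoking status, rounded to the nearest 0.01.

RR_MH = Σ(aᵢ·n₀ᵢ/nᵢ) / Σ(cᵢ·n₁ᵢ/nᵢ), with n₁ᵢ = aᵢ+bᵢ (exposed), n₀ᵢ = cᵢ+dᵢ (unexposed), nᵢ = n₁ᵢ+n₀ᵢ.
Stratum 1 (Non-smokers): n₁ = 375, n₀ = 245, n = 620; a·n₀/n = 238·245/620 = 94.0484; c·n₁/n = 43·375/620 = 26.0081
Stratum 2 (Smokers): n₁ = 92, n₀ = 151, n = 243; a·n₀/n = 14·151/243 = 8.6996; c·n₁/n = 10·92/243 = 3.7860
RR_MH = (94.0484 + 8.6996) / (26.0081 + 3.7860) = 102.7480 / 29.7941 = 3.44860

3.45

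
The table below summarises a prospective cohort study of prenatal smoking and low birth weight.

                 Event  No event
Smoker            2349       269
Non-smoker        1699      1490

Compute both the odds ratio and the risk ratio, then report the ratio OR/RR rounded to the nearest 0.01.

4.55

Cells: a = 2349, b = 269, c = 1699, d = 1490.
OR = (2349·1490)/(269·1699) = 3500010/457031 = 7.65815
Risk in exposed = 2349/2618 = 0.89725; risk in unexposed = 1699/3189 = 0.53277; RR = 1.68413
OR/RR = 7.65815 / 1.68413 = 4.54725
The outcome is not rare, so the OR lies further from 1 than the RR.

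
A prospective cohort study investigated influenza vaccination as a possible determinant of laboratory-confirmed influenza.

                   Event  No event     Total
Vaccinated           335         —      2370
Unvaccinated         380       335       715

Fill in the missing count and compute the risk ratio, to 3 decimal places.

0.266

The missing cell is in the exposed row: 2370 − 335 = 2035.
So a = 335, b = 2035, c = 380, d = 335.
RR = [a/(a+b)] / [c/(c+d)] = (335/2370) / (380/715) = 0.14135/0.53147 = 0.26596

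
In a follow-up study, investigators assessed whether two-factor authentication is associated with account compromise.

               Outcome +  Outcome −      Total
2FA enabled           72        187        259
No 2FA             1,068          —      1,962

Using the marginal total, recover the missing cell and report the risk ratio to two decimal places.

The missing cell is in the unexposed row: 1962 − 1068 = 894.
So a = 72, b = 187, c = 1068, d = 894.
RR = [a/(a+b)] / [c/(c+d)] = (72/259) / (1068/1962) = 0.27799/0.54434 = 0.51069

0.51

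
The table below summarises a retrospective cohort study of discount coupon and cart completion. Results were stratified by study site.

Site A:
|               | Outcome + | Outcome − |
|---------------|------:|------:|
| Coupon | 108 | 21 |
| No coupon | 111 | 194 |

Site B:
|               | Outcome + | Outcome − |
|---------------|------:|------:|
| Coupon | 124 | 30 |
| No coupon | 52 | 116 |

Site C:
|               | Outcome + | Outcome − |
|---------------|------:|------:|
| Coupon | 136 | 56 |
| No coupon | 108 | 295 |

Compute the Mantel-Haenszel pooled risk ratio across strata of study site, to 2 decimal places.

2.51

RR_MH = Σ(aᵢ·n₀ᵢ/nᵢ) / Σ(cᵢ·n₁ᵢ/nᵢ), with n₁ᵢ = aᵢ+bᵢ (exposed), n₀ᵢ = cᵢ+dᵢ (unexposed), nᵢ = n₁ᵢ+n₀ᵢ.
Stratum 1 (Site A): n₁ = 129, n₀ = 305, n = 434; a·n₀/n = 108·305/434 = 75.8986; c·n₁/n = 111·129/434 = 32.9931
Stratum 2 (Site B): n₁ = 154, n₀ = 168, n = 322; a·n₀/n = 124·168/322 = 64.6957; c·n₁/n = 52·154/322 = 24.8696
Stratum 3 (Site C): n₁ = 192, n₀ = 403, n = 595; a·n₀/n = 136·403/595 = 92.1143; c·n₁/n = 108·192/595 = 34.8504
RR_MH = (75.8986 + 64.6957 + 92.1143) / (32.9931 + 24.8696 + 34.8504) = 232.7086 / 92.7131 = 2.50999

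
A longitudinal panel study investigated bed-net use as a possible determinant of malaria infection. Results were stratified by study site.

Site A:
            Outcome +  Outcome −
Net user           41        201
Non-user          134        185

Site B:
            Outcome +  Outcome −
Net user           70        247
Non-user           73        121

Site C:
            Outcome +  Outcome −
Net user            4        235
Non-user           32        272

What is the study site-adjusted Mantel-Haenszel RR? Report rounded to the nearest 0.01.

RR_MH = Σ(aᵢ·n₀ᵢ/nᵢ) / Σ(cᵢ·n₁ᵢ/nᵢ), with n₁ᵢ = aᵢ+bᵢ (exposed), n₀ᵢ = cᵢ+dᵢ (unexposed), nᵢ = n₁ᵢ+n₀ᵢ.
Stratum 1 (Site A): n₁ = 242, n₀ = 319, n = 561; a·n₀/n = 41·319/561 = 23.3137; c·n₁/n = 134·242/561 = 57.8039
Stratum 2 (Site B): n₁ = 317, n₀ = 194, n = 511; a·n₀/n = 70·194/511 = 26.5753; c·n₁/n = 73·317/511 = 45.2857
Stratum 3 (Site C): n₁ = 239, n₀ = 304, n = 543; a·n₀/n = 4·304/543 = 2.2394; c·n₁/n = 32·239/543 = 14.0847
RR_MH = (23.3137 + 26.5753 + 2.2394) / (57.8039 + 45.2857 + 14.0847) = 52.1285 / 117.1744 = 0.44488

0.44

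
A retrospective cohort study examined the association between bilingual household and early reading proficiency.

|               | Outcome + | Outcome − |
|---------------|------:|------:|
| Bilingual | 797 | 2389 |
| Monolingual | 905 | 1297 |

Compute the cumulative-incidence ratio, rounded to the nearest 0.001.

0.609

Cells: a = 797, b = 2389, c = 905, d = 1297.
Risk in exposed = 797/3186 = 0.25016; risk in unexposed = 905/2202 = 0.41099.
RR = 0.25016 / 0.41099 = 0.60867
The risk is 39% lower among the exposed than among the unexposed.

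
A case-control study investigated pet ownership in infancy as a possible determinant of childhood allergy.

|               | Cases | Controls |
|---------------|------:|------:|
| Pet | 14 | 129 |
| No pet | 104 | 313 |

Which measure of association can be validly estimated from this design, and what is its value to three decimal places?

Cells: a = 14, b = 129, c = 104, d = 313.
This is a case-control study: participants were sampled on outcome status, so risks in the source population cannot be estimated directly — relative risk is not valid here. The odds ratio is the appropriate measure.
OR = (a·d)/(b·c) = (14 × 313) / (129 × 104) = 4382 / 13416 = 0.32662

0.327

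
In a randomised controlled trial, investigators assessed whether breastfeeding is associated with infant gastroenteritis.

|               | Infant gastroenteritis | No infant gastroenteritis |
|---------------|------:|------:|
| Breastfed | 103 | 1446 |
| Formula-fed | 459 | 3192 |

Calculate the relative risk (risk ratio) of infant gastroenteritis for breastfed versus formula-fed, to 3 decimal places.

0.529

Cells: a = 103, b = 1446, c = 459, d = 3192.
Risk in exposed = 103/1549 = 0.06649; risk in unexposed = 459/3651 = 0.12572.
RR = 0.06649 / 0.12572 = 0.52891
The risk is 47% lower among the exposed than among the unexposed.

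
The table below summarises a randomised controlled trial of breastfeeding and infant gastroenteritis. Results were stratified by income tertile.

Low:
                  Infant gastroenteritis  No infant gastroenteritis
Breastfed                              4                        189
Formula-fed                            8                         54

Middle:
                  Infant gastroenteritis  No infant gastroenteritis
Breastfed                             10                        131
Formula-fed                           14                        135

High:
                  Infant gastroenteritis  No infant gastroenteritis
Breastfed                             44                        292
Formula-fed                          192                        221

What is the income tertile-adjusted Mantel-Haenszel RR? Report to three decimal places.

0.307

RR_MH = Σ(aᵢ·n₀ᵢ/nᵢ) / Σ(cᵢ·n₁ᵢ/nᵢ), with n₁ᵢ = aᵢ+bᵢ (exposed), n₀ᵢ = cᵢ+dᵢ (unexposed), nᵢ = n₁ᵢ+n₀ᵢ.
Stratum 1 (Low): n₁ = 193, n₀ = 62, n = 255; a·n₀/n = 4·62/255 = 0.9725; c·n₁/n = 8·193/255 = 6.0549
Stratum 2 (Middle): n₁ = 141, n₀ = 149, n = 290; a·n₀/n = 10·149/290 = 5.1379; c·n₁/n = 14·141/290 = 6.8069
Stratum 3 (High): n₁ = 336, n₀ = 413, n = 749; a·n₀/n = 44·413/749 = 24.2617; c·n₁/n = 192·336/749 = 86.1308
RR_MH = (0.9725 + 5.1379 + 24.2617) / (6.0549 + 6.8069 + 86.1308) = 30.3722 / 98.9926 = 0.30681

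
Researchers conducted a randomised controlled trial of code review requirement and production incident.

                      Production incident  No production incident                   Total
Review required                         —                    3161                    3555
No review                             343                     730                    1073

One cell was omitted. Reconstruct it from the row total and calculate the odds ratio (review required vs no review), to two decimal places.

The missing cell is in the exposed row: 3555 − 3161 = 394.
So a = 394, b = 3161, c = 343, d = 730.
OR = (a·d)/(b·c) = (394 × 730) / (3161 × 343) = 287620 / 1084223 = 0.26528

0.27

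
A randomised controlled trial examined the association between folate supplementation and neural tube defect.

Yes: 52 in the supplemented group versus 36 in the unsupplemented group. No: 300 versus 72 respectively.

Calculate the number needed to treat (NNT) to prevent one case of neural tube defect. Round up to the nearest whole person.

Risk in treated group = 52/352 = 0.14773; risk in control = 36/108 = 0.33333.
Absolute risk reduction = 0.33333 − 0.14773 = 0.18561
NNT = 1 / ARR = 1 / 0.18561 = 5.388 → round up → 6

6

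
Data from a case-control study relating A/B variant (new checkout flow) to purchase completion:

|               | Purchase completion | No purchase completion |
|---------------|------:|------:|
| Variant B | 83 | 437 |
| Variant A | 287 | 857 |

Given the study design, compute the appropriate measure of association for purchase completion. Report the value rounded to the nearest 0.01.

0.57

Cells: a = 83, b = 437, c = 287, d = 857.
This is a case-control study: participants were sampled on outcome status, so risks in the source population cannot be estimated directly — relative risk is not valid here. The odds ratio is the appropriate measure.
OR = (a·d)/(b·c) = (83 × 857) / (437 × 287) = 71131 / 125419 = 0.56715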